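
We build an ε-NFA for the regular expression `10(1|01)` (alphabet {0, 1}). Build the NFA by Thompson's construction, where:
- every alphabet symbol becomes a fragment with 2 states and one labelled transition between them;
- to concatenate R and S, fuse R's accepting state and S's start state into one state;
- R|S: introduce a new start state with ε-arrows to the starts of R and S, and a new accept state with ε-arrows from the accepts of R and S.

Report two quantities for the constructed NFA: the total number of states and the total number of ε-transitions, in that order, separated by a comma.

Recursing over subexpressions:
Each of the 5 symbol leaves contributes 2 states and 0 ε-transitions.
  01 — 3 states, 0 ε-transitions
  1|01 — 7 states, 4 ε-transitions
  10(1|01) — 9 states, 4 ε-transitions

9, 4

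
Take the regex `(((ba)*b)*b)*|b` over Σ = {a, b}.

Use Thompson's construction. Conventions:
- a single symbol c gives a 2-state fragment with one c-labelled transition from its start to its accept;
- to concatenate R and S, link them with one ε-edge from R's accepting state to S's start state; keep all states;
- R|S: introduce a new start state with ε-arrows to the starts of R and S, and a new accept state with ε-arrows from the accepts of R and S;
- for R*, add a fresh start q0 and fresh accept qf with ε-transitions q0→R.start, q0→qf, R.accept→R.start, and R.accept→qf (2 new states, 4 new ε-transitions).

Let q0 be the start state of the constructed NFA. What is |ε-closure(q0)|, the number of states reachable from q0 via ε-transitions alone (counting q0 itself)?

12

Let C(F) = |ε-closure(F.start)| within fragment F, and note whether F accepts ε. Symbol fragments have C = 1 and do not accept ε. Then:
  ba : same as the first factor's closure: |ε-closure| = 1
  (ba)* : new start has ε-edges to the inner start and to the new accept, so |ε-closure| = 2 + 1 = 3
  (ba)*b : the left operand accepts ε, so the closure extends into the next operand (via the concat ε-link); |ε-closure| = 3 + 1 = 4
  ((ba)*b)* : |ε-closure| = 1 (new start) + 4 (body) + 1 (new accept) = 6
  ((ba)*b)*b : the left operand accepts ε, so the closure extends into the next operand (via the concat ε-link); |ε-closure| = 6 + 1 = 7
  (((ba)*b)*b)* : new start has ε-edges to the inner start and to the new accept, so |ε-closure| = 2 + 7 = 9
  (((ba)*b)*b)*|b : new start ε-reaches every alternative's start; at least one alternative accepts ε, so the union's new accept is reached too: |ε-closure| = 1 + 9 + 1 + 1 = 12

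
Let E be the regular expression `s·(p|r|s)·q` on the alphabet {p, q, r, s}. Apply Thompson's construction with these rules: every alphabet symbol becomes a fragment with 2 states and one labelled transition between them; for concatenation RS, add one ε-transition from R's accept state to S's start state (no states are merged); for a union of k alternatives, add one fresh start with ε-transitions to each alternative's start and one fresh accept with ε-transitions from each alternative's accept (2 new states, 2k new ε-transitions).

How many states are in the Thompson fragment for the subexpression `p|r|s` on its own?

Fragment for `p|r|s`:
Each of the 3 symbol leaves contributes a 2-state fragment.
  p|r|s : 8 states

8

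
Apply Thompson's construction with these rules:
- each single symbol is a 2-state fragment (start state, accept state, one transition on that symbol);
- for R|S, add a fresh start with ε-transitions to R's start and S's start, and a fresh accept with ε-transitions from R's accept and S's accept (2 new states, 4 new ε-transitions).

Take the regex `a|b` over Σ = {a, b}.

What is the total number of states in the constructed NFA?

6

Bottom-up over the parse tree:
Each of the 2 symbol leaves contributes a 2-state fragment.
  a|b = 6 states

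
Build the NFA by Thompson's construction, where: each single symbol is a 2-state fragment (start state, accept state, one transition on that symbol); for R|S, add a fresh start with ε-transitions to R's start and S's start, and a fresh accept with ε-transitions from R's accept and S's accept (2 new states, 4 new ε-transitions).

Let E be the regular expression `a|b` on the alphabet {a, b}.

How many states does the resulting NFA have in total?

By structural recursion:
Each of the 2 symbol leaves contributes a 2-state fragment.
  a|b : 6 states

6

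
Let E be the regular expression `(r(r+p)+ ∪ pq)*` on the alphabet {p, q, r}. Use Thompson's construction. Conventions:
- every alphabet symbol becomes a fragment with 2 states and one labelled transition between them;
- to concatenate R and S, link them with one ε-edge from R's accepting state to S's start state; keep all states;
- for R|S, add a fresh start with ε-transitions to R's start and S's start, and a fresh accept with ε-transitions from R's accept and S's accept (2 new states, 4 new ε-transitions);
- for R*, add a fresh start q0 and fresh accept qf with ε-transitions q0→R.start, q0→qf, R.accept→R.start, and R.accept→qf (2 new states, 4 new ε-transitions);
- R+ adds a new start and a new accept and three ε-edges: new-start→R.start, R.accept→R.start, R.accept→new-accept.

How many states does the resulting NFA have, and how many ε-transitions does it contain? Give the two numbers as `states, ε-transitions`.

18, 17

Building bottom-up:
Each of the 5 symbol leaves contributes 2 states and 0 ε-transitions.
  r+ — 4 states, 3 ε-transitions
  r+p — 6 states, 4 ε-transitions
  (r+p)+ — 8 states, 7 ε-transitions
  r(r+p)+ — 10 states, 8 ε-transitions
  pq — 4 states, 1 ε-transition
  r(r+p)+ ∪ pq — 16 states, 13 ε-transitions
  (r(r+p)+ ∪ pq)* — 18 states, 17 ε-transitions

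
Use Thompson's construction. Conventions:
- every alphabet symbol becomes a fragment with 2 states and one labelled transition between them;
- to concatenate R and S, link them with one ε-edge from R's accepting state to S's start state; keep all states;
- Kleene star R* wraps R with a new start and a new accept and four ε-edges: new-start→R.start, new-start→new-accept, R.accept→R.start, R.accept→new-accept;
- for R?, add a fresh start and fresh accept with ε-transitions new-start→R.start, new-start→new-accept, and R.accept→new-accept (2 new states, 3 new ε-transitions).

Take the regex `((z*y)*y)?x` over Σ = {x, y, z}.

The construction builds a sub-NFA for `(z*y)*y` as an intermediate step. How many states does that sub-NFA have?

Fragment for `(z*y)*y`:
Each of the 3 symbol leaves contributes a 2-state fragment.
  z* → 4 states
  z*y → 6 states
  (z*y)* → 8 states
  (z*y)*y → 10 states

10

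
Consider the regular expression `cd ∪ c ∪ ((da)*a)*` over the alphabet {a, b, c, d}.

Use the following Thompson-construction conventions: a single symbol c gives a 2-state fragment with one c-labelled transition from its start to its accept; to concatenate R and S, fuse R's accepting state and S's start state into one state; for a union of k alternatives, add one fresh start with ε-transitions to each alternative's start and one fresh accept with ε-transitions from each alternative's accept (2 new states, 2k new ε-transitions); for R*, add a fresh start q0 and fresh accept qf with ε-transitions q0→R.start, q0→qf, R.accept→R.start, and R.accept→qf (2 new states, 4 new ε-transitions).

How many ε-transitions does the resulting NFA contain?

14

Building bottom-up:
Each of the 6 symbol leaves contributes 0 ε-transitions.
  cd = 0 ε-transitions
  da = 0 ε-transitions
  (da)* = 4 ε-transitions
  (da)*a = 4 ε-transitions
  ((da)*a)* = 8 ε-transitions
  cd ∪ c ∪ ((da)*a)* = 14 ε-transitions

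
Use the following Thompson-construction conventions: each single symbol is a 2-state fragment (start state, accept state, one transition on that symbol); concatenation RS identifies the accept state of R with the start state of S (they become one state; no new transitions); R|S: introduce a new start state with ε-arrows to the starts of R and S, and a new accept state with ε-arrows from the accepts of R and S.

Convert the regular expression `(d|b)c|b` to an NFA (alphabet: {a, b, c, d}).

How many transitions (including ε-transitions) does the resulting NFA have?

By structural recursion:
Each of the 4 symbol leaves contributes 1 transition (1 symbol, 0 ε).
  d|b → 6 transitions (2 symbol, 4 ε)
  (d|b)c → 7 transitions (3 symbol, 4 ε)
  (d|b)c|b → 12 transitions (4 symbol, 8 ε)

12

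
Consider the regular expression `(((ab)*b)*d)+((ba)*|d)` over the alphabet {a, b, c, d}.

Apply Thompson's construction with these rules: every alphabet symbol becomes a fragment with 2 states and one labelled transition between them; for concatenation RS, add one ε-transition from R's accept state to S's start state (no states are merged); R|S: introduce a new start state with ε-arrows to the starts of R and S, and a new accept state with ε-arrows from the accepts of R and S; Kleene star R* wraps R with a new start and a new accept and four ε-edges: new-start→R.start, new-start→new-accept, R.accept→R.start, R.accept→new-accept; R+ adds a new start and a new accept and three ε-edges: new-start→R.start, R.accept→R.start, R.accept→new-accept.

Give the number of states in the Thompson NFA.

Bottom-up over the parse tree:
Each of the 7 symbol leaves contributes a 2-state fragment.
  ab : 4 states
  (ab)* : 6 states
  (ab)*b : 8 states
  ((ab)*b)* : 10 states
  ((ab)*b)*d : 12 states
  (((ab)*b)*d)+ : 14 states
  ba : 4 states
  (ba)* : 6 states
  (ba)*|d : 10 states
  (((ab)*b)*d)+((ba)*|d) : 24 states

24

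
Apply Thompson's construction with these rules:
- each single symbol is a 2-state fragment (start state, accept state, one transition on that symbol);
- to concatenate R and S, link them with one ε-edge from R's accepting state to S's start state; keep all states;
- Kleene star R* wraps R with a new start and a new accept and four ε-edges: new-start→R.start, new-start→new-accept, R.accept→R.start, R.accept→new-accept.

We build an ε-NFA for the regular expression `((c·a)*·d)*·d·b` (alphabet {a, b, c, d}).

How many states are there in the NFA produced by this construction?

14

Bottom-up over the parse tree:
Each of the 5 symbol leaves contributes a 2-state fragment.
  c·a — 4 states
  (c·a)* — 6 states
  (c·a)*·d — 8 states
  ((c·a)*·d)* — 10 states
  ((c·a)*·d)*·d·b — 14 states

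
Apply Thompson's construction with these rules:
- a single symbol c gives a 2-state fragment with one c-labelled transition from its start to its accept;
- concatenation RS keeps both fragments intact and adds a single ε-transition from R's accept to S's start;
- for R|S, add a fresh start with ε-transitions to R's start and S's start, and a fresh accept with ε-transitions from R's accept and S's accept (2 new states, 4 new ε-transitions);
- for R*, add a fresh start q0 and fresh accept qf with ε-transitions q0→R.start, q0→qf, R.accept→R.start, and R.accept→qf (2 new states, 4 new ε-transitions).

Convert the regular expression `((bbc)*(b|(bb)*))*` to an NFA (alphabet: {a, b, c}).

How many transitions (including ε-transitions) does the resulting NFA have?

Bottom-up over the parse tree:
Each of the 6 symbol leaves contributes 1 transition (1 symbol, 0 ε).
  bbc : 5 transitions (3 symbol, 2 ε)
  (bbc)* : 9 transitions (3 symbol, 6 ε)
  bb : 3 transitions (2 symbol, 1 ε)
  (bb)* : 7 transitions (2 symbol, 5 ε)
  b|(bb)* : 12 transitions (3 symbol, 9 ε)
  (bbc)*(b|(bb)*) : 22 transitions (6 symbol, 16 ε)
  ((bbc)*(b|(bb)*))* : 26 transitions (6 symbol, 20 ε)

26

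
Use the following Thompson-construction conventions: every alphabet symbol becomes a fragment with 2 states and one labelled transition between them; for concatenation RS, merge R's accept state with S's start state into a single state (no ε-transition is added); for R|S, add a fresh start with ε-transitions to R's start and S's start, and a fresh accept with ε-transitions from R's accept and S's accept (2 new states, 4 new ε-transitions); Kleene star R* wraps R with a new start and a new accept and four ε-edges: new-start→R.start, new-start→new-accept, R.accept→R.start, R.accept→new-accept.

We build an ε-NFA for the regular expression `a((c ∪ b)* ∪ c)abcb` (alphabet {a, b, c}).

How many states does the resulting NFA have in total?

17

Bottom-up over the parse tree:
Each of the 8 symbol leaves contributes a 2-state fragment.
  c ∪ b → 6 states
  (c ∪ b)* → 8 states
  (c ∪ b)* ∪ c → 12 states
  a((c ∪ b)* ∪ c)abcb → 17 states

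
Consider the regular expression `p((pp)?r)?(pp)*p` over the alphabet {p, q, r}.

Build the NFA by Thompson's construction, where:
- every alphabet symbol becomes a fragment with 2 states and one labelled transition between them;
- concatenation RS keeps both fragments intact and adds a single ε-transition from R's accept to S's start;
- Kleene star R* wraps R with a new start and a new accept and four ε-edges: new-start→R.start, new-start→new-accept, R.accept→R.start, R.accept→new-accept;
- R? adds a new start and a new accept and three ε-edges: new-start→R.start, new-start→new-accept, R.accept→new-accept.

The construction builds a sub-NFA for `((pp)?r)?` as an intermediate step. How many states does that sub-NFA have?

10

Fragment for `((pp)?r)?`:
Each of the 3 symbol leaves contributes a 2-state fragment.
  pp : 4 states
  (pp)? : 6 states
  (pp)?r : 8 states
  ((pp)?r)? : 10 states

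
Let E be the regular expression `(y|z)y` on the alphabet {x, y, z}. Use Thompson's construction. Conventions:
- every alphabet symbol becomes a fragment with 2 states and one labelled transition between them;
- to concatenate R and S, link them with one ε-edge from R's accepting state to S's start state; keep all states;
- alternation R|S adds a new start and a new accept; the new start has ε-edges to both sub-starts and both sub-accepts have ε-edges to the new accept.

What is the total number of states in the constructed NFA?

8

Building bottom-up:
Each of the 3 symbol leaves contributes a 2-state fragment.
  y|z = 6 states
  (y|z)y = 8 states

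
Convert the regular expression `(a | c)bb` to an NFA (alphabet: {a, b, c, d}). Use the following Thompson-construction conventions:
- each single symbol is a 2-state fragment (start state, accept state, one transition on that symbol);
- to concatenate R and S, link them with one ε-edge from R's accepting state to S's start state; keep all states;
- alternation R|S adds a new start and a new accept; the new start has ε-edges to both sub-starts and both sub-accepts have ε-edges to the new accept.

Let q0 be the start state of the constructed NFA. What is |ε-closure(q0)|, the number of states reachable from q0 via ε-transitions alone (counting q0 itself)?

Work bottom-up. For each fragment F, track |ε-closure(F.start)| and whether F's accept lies in that closure (i.e. whether F accepts ε). A single-symbol fragment has closure size 1 and does not accept ε.
  a | c : new start ε-reaches every alternative's start; none of them accept ε, so the new accept is not reached: C = 1 + 1 + 1 = 3
  (a | c)bb : C equals the left operand's closure size = 3 (its accept is not ε-reachable, so the closure stops there)

3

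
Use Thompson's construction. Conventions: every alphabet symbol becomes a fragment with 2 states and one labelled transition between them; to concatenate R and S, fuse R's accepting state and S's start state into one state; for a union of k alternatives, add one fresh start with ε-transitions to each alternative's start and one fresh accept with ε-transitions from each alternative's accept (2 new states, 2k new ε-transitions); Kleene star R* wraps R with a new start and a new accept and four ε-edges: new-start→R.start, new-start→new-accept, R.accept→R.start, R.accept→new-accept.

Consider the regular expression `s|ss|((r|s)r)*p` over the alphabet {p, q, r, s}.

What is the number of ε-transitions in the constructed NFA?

14

Bottom-up over the parse tree:
Each of the 7 symbol leaves contributes 0 ε-transitions.
  ss → 0 ε-transitions
  r|s → 4 ε-transitions
  (r|s)r → 4 ε-transitions
  ((r|s)r)* → 8 ε-transitions
  ((r|s)r)*p → 8 ε-transitions
  s|ss|((r|s)r)*p → 14 ε-transitions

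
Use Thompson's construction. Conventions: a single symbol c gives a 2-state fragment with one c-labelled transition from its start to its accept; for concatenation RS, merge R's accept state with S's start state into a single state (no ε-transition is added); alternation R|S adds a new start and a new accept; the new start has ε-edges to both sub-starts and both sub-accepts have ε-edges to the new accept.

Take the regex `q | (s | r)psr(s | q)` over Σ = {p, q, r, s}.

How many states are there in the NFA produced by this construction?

Building bottom-up:
Each of the 8 symbol leaves contributes a 2-state fragment.
  s | r = 6 states
  s | q = 6 states
  (s | r)psr(s | q) = 14 states
  q | (s | r)psr(s | q) = 18 states

18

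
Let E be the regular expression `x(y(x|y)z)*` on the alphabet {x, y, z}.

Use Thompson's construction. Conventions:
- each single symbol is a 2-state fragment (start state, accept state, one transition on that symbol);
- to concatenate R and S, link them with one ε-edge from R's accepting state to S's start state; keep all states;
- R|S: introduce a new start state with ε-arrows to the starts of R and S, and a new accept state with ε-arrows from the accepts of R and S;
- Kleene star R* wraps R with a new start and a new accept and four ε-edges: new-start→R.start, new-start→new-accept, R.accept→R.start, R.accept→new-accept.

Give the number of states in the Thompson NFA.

By structural recursion:
Each of the 5 symbol leaves contributes a 2-state fragment.
  x|y — 6 states
  y(x|y)z — 10 states
  (y(x|y)z)* — 12 states
  x(y(x|y)z)* — 14 states

14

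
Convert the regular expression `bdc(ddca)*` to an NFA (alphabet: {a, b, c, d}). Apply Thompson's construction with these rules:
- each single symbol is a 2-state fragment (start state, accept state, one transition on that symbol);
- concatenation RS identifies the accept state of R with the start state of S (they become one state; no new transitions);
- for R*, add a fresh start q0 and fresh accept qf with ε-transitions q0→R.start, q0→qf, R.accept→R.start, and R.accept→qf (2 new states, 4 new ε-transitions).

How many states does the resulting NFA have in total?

10

Recursing over subexpressions:
Each of the 7 symbol leaves contributes a 2-state fragment.
  ddca → 5 states
  (ddca)* → 7 states
  bdc(ddca)* → 10 states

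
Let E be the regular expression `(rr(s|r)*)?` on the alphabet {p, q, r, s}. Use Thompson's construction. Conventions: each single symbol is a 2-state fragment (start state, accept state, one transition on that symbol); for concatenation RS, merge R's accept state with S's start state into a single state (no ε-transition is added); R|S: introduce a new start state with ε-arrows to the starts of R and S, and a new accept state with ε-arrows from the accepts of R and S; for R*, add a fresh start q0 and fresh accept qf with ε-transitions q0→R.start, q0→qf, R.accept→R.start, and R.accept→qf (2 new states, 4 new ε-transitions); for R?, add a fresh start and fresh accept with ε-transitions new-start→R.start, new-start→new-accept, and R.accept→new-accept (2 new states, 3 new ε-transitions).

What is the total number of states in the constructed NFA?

12

Recursing over subexpressions:
Each of the 4 symbol leaves contributes a 2-state fragment.
  s|r → 6 states
  (s|r)* → 8 states
  rr(s|r)* → 10 states
  (rr(s|r)*)? → 12 states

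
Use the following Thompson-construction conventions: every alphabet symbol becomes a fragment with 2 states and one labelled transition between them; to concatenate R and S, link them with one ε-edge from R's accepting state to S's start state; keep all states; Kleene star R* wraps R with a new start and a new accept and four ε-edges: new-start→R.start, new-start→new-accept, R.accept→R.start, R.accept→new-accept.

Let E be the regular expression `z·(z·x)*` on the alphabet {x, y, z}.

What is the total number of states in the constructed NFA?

8

Bottom-up over the parse tree:
Each of the 3 symbol leaves contributes a 2-state fragment.
  z·x = 4 states
  (z·x)* = 6 states
  z·(z·x)* = 8 states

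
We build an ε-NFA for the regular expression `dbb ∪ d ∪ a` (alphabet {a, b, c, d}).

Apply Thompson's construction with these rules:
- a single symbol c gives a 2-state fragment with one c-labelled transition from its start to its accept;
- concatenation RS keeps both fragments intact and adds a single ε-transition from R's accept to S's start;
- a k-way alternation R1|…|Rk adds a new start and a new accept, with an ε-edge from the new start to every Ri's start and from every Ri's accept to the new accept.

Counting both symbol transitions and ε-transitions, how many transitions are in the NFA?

Per subexpression:
Each of the 5 symbol leaves contributes 1 transition (1 symbol, 0 ε).
  dbb = 5 transitions (3 symbol, 2 ε)
  dbb ∪ d ∪ a = 13 transitions (5 symbol, 8 ε)

13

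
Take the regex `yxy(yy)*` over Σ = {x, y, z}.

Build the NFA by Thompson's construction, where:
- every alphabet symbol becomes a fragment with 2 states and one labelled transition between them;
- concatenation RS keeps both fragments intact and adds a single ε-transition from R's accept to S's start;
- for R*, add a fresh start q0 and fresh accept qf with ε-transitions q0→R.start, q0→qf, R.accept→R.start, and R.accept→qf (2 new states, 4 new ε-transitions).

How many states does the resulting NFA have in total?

Building bottom-up:
Each of the 5 symbol leaves contributes a 2-state fragment.
  yy — 4 states
  (yy)* — 6 states
  yxy(yy)* — 12 states

12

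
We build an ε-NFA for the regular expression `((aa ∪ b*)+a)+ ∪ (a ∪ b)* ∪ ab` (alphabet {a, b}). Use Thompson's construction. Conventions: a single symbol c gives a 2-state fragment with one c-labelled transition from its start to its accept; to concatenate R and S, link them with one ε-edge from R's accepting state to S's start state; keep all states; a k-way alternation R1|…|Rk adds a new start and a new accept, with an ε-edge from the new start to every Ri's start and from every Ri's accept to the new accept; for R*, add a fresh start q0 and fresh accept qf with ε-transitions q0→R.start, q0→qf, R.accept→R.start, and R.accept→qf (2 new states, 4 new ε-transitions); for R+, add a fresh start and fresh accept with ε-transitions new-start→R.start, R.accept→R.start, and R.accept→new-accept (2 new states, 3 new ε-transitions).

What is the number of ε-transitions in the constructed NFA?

By structural recursion:
Each of the 8 symbol leaves contributes 0 ε-transitions.
  aa — 1 ε-transition
  b* — 4 ε-transitions
  aa ∪ b* — 9 ε-transitions
  (aa ∪ b*)+ — 12 ε-transitions
  (aa ∪ b*)+a — 13 ε-transitions
  ((aa ∪ b*)+a)+ — 16 ε-transitions
  a ∪ b — 4 ε-transitions
  (a ∪ b)* — 8 ε-transitions
  ab — 1 ε-transition
  ((aa ∪ b*)+a)+ ∪ (a ∪ b)* ∪ ab — 31 ε-transitions

31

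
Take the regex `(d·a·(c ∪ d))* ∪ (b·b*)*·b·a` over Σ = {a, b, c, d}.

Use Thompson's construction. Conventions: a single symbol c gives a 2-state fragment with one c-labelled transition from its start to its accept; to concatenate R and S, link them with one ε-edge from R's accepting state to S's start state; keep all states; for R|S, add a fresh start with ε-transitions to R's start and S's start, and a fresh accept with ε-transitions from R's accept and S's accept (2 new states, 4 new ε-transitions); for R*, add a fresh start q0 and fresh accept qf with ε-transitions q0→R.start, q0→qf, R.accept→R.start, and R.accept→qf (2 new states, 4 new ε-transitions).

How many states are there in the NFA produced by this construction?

Per subexpression:
Each of the 8 symbol leaves contributes a 2-state fragment.
  c ∪ d = 6 states
  d·a·(c ∪ d) = 10 states
  (d·a·(c ∪ d))* = 12 states
  b* = 4 states
  b·b* = 6 states
  (b·b*)* = 8 states
  (b·b*)*·b·a = 12 states
  (d·a·(c ∪ d))* ∪ (b·b*)*·b·a = 26 states

26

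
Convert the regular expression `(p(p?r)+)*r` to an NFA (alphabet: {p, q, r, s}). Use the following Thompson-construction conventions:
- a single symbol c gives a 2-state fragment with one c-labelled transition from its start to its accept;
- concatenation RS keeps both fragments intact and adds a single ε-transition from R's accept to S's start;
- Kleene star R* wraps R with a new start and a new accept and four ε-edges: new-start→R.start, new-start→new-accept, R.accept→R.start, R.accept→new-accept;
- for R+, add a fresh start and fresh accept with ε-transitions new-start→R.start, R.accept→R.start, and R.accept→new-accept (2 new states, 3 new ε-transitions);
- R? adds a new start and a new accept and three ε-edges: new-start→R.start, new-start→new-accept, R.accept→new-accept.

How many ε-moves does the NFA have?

13

By structural recursion:
Each of the 4 symbol leaves contributes 0 ε-transitions.
  p? : 3 ε-transitions
  p?r : 4 ε-transitions
  (p?r)+ : 7 ε-transitions
  p(p?r)+ : 8 ε-transitions
  (p(p?r)+)* : 12 ε-transitions
  (p(p?r)+)*r : 13 ε-transitions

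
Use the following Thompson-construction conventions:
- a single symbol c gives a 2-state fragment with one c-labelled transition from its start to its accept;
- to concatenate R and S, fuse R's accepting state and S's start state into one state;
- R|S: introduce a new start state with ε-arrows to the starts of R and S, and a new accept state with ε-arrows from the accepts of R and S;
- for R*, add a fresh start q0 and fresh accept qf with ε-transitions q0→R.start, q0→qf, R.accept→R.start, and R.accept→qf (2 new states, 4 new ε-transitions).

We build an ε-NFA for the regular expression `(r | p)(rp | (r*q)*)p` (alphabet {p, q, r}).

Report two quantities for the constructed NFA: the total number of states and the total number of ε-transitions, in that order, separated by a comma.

18, 16

Per subexpression:
Each of the 7 symbol leaves contributes 2 states and 0 ε-transitions.
  r | p — 6 states, 4 ε-transitions
  rp — 3 states, 0 ε-transitions
  r* — 4 states, 4 ε-transitions
  r*q — 5 states, 4 ε-transitions
  (r*q)* — 7 states, 8 ε-transitions
  rp | (r*q)* — 12 states, 12 ε-transitions
  (r | p)(rp | (r*q)*)p — 18 states, 16 ε-transitions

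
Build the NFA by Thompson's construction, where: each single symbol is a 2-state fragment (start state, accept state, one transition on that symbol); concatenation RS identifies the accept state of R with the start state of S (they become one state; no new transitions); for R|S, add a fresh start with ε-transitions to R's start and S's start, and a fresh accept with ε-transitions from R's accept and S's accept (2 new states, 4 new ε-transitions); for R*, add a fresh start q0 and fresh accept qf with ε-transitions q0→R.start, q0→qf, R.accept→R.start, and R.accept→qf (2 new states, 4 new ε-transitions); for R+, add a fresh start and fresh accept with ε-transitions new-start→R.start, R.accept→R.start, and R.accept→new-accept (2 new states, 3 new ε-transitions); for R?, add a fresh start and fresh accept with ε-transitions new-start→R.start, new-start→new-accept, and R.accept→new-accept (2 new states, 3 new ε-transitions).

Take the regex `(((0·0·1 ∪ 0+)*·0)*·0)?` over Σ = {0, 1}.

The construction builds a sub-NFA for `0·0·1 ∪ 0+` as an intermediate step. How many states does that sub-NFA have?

Fragment for `0·0·1 ∪ 0+`:
Each of the 4 symbol leaves contributes a 2-state fragment.
  0·0·1 → 4 states
  0+ → 4 states
  0·0·1 ∪ 0+ → 10 states

10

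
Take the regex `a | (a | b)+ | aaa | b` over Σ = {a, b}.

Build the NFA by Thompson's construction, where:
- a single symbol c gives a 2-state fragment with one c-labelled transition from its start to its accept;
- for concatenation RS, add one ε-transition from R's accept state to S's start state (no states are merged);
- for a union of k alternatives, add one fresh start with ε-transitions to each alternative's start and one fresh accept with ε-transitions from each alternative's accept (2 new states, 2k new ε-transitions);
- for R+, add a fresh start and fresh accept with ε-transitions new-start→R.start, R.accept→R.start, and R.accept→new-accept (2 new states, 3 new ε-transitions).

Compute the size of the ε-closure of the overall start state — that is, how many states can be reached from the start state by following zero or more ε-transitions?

Compute the ε-closure size of each fragment's start state recursively; a symbol fragment's start has no outgoing ε-edge, so its closure is just itself (size 1).
  a | b — new start ε-reaches every alternative's start; none of them accept ε, so the new accept is not reached: |ε-closure| = 1 + 1 + 1 = 3
  (a | b)+ — new start ε-reaches only the body's start; the new accept needs a symbol first: |ε-closure| = 1 + 3 = 4
  aaa — same as the first factor's closure: |ε-closure| = 1
  a | (a | b)+ | aaa | b — new start ε-reaches every alternative's start; none of them accept ε, so the new accept is not reached: |ε-closure| = 1 + 1 + 4 + 1 + 1 = 8

8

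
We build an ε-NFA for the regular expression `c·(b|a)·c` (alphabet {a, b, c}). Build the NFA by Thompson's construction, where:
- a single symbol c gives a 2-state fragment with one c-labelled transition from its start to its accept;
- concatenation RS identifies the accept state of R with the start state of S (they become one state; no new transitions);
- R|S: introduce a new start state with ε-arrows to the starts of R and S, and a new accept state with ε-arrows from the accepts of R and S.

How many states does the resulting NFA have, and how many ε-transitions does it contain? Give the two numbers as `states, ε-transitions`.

Bottom-up over the parse tree:
Each of the 4 symbol leaves contributes 2 states and 0 ε-transitions.
  b|a → 6 states, 4 ε-transitions
  c·(b|a)·c → 8 states, 4 ε-transitions

8, 4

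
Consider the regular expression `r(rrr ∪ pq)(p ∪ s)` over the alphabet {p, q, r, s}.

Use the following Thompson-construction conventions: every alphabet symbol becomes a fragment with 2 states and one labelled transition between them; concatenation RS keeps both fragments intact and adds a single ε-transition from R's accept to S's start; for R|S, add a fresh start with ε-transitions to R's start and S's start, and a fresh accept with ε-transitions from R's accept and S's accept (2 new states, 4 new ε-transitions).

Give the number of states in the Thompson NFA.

20

By structural recursion:
Each of the 8 symbol leaves contributes a 2-state fragment.
  rrr = 6 states
  pq = 4 states
  rrr ∪ pq = 12 states
  p ∪ s = 6 states
  r(rrr ∪ pq)(p ∪ s) = 20 states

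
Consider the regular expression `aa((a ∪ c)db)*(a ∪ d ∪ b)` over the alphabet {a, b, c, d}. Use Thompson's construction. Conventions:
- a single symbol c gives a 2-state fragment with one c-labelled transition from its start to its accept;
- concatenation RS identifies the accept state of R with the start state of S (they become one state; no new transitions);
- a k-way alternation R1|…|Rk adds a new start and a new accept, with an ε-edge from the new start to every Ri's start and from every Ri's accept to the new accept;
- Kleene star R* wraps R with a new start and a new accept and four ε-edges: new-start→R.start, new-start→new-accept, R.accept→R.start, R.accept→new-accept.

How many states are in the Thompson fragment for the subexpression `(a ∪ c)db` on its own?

8

Fragment for `(a ∪ c)db`:
Each of the 4 symbol leaves contributes a 2-state fragment.
  a ∪ c → 6 states
  (a ∪ c)db → 8 states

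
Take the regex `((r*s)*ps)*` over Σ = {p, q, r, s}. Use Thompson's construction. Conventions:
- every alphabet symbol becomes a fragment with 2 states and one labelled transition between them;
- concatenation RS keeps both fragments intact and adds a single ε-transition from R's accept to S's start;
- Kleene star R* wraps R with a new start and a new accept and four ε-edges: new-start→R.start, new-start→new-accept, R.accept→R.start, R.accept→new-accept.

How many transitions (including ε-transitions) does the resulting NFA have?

Bottom-up over the parse tree:
Each of the 4 symbol leaves contributes 1 transition (1 symbol, 0 ε).
  r* — 5 transitions (1 symbol, 4 ε)
  r*s — 7 transitions (2 symbol, 5 ε)
  (r*s)* — 11 transitions (2 symbol, 9 ε)
  (r*s)*ps — 15 transitions (4 symbol, 11 ε)
  ((r*s)*ps)* — 19 transitions (4 symbol, 15 ε)

19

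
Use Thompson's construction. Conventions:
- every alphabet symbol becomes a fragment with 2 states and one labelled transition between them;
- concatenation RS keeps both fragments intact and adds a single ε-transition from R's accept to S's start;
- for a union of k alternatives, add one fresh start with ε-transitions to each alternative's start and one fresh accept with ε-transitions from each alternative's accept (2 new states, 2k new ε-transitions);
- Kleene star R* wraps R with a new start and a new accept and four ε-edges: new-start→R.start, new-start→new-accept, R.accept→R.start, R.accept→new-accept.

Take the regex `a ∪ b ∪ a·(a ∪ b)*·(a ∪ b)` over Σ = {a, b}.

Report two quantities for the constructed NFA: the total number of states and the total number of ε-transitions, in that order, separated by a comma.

22, 20

Recursing over subexpressions:
Each of the 7 symbol leaves contributes 2 states and 0 ε-transitions.
  a ∪ b = 6 states, 4 ε-transitions
  (a ∪ b)* = 8 states, 8 ε-transitions
  a ∪ b = 6 states, 4 ε-transitions
  a·(a ∪ b)*·(a ∪ b) = 16 states, 14 ε-transitions
  a ∪ b ∪ a·(a ∪ b)*·(a ∪ b) = 22 states, 20 ε-transitions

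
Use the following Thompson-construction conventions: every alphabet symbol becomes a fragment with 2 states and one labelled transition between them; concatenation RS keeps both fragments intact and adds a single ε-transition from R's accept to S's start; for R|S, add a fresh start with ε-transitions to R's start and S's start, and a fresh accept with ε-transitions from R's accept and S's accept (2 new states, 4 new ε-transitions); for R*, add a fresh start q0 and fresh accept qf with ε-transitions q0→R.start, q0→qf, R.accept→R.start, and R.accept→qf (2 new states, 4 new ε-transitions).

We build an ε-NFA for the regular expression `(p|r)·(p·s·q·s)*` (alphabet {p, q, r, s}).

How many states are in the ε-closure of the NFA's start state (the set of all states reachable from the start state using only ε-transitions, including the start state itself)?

Let C(F) = |ε-closure(F.start)| within fragment F, and note whether F accepts ε. Symbol fragments have C = 1 and do not accept ε. Then:
  p|r → new start ε-reaches every alternative's start; none of them accept ε, so the new accept is not reached: C = 1 + 1 + 1 = 3
  p·s·q·s → C equals the left operand's closure size = 1 (its accept is not ε-reachable, so the closure stops there)
  (p·s·q·s)* → the star's fresh start ε-reaches both the body's start and the fresh accept: C = 2 + 1 = 3
  (p|r)·(p·s·q·s)* → C equals the left operand's closure size = 3 (its accept is not ε-reachable, so the closure stops there)

3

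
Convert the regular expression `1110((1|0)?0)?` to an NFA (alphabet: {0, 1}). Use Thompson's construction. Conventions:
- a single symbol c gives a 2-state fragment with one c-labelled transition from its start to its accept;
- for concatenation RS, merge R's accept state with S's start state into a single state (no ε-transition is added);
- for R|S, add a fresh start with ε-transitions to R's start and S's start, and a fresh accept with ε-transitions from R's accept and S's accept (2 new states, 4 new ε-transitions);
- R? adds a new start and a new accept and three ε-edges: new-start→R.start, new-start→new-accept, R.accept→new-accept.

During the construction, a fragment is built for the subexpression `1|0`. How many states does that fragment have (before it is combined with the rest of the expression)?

Fragment for `1|0`:
Each of the 2 symbol leaves contributes a 2-state fragment.
  1|0 → 6 states

6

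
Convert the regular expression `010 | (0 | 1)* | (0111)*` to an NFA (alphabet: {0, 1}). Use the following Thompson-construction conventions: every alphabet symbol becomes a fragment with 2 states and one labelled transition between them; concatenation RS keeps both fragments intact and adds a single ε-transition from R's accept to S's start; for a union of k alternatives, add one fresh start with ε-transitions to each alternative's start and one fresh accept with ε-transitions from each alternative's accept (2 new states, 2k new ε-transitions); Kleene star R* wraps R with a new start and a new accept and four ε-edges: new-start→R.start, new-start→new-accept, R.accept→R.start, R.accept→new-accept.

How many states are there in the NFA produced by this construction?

26

Building bottom-up:
Each of the 9 symbol leaves contributes a 2-state fragment.
  010 → 6 states
  0 | 1 → 6 states
  (0 | 1)* → 8 states
  0111 → 8 states
  (0111)* → 10 states
  010 | (0 | 1)* | (0111)* → 26 states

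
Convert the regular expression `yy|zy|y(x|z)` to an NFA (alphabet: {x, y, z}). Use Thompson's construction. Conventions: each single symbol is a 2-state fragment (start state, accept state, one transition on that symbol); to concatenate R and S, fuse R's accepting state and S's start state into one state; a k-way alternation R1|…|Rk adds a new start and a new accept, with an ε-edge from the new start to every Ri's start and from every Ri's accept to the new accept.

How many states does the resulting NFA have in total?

15

Building bottom-up:
Each of the 7 symbol leaves contributes a 2-state fragment.
  yy = 3 states
  zy = 3 states
  x|z = 6 states
  y(x|z) = 7 states
  yy|zy|y(x|z) = 15 states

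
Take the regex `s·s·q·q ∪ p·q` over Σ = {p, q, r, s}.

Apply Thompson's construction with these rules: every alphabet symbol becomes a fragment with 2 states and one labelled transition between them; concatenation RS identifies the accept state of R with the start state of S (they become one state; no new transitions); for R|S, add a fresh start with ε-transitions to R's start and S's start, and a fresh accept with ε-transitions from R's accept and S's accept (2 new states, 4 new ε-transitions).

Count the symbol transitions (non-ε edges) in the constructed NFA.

6

Bottom-up over the parse tree:
Each of the 6 symbol leaves contributes exactly 1 symbol transition.
  s·s·q·q → 4 symbol transitions
  p·q → 2 symbol transitions
  s·s·q·q ∪ p·q → 6 symbol transitions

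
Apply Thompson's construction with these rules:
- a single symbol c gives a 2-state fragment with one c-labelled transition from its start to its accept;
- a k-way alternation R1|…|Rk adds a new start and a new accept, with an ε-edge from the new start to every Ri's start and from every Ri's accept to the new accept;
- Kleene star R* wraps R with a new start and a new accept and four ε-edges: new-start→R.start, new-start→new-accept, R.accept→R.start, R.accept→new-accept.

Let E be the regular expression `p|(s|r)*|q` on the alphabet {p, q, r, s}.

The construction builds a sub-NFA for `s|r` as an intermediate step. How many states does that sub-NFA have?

6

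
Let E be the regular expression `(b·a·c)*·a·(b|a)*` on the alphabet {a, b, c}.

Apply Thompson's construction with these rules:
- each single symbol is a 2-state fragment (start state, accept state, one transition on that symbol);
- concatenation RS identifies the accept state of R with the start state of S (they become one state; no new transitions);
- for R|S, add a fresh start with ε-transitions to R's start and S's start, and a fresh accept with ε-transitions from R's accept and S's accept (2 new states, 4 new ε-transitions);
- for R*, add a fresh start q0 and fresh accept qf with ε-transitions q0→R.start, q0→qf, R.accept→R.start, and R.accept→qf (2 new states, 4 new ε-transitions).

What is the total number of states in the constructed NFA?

By structural recursion:
Each of the 6 symbol leaves contributes a 2-state fragment.
  b·a·c — 4 states
  (b·a·c)* — 6 states
  b|a — 6 states
  (b|a)* — 8 states
  (b·a·c)*·a·(b|a)* — 14 states

14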